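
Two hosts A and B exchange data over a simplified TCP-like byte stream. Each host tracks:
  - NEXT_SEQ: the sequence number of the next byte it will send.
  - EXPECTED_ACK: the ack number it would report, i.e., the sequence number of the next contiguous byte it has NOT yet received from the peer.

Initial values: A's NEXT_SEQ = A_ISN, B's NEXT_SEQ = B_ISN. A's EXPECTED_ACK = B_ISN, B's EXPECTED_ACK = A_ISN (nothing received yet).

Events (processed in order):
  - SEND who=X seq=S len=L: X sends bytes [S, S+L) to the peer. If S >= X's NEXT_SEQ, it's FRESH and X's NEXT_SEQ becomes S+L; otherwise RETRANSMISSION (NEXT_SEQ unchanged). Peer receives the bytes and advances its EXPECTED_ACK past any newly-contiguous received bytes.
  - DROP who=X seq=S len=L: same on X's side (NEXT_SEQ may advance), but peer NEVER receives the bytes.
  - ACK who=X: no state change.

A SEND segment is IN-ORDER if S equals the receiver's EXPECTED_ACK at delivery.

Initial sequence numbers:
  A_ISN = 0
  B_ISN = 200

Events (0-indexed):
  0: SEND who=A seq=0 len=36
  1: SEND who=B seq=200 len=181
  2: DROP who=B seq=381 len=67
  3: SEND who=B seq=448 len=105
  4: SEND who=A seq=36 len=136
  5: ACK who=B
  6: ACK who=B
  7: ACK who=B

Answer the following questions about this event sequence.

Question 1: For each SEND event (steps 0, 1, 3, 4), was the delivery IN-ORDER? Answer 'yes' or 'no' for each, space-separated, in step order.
Step 0: SEND seq=0 -> in-order
Step 1: SEND seq=200 -> in-order
Step 3: SEND seq=448 -> out-of-order
Step 4: SEND seq=36 -> in-order

Answer: yes yes no yes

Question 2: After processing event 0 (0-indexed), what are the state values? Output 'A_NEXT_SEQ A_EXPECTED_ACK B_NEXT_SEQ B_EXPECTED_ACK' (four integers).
After event 0: A_seq=36 A_ack=200 B_seq=200 B_ack=36

36 200 200 36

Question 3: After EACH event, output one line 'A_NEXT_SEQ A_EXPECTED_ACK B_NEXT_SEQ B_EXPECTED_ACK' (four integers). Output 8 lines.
36 200 200 36
36 381 381 36
36 381 448 36
36 381 553 36
172 381 553 172
172 381 553 172
172 381 553 172
172 381 553 172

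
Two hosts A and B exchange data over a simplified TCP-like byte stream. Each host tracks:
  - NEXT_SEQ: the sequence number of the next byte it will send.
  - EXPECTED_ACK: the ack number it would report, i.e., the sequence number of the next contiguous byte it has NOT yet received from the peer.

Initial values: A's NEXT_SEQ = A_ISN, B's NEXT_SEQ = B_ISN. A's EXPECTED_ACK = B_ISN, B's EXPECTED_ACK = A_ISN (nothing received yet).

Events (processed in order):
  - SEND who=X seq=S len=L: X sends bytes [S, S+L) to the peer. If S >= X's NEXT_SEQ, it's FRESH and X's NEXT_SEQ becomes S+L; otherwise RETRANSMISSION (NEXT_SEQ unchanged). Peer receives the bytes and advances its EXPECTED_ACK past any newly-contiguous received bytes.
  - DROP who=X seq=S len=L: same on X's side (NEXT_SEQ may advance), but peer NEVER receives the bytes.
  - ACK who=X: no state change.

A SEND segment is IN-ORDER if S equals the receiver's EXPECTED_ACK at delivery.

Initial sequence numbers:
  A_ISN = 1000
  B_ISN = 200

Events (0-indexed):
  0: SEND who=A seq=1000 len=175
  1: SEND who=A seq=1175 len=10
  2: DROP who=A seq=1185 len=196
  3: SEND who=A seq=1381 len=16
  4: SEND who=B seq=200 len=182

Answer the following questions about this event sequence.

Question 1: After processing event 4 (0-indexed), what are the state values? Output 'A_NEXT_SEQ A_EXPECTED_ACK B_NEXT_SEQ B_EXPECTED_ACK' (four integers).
After event 0: A_seq=1175 A_ack=200 B_seq=200 B_ack=1175
After event 1: A_seq=1185 A_ack=200 B_seq=200 B_ack=1185
After event 2: A_seq=1381 A_ack=200 B_seq=200 B_ack=1185
After event 3: A_seq=1397 A_ack=200 B_seq=200 B_ack=1185
After event 4: A_seq=1397 A_ack=382 B_seq=382 B_ack=1185

1397 382 382 1185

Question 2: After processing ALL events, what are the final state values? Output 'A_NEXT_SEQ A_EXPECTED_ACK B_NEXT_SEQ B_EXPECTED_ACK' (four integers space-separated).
Answer: 1397 382 382 1185

Derivation:
After event 0: A_seq=1175 A_ack=200 B_seq=200 B_ack=1175
After event 1: A_seq=1185 A_ack=200 B_seq=200 B_ack=1185
After event 2: A_seq=1381 A_ack=200 B_seq=200 B_ack=1185
After event 3: A_seq=1397 A_ack=200 B_seq=200 B_ack=1185
After event 4: A_seq=1397 A_ack=382 B_seq=382 B_ack=1185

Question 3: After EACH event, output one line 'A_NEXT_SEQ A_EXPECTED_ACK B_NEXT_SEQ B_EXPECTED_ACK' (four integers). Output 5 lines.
1175 200 200 1175
1185 200 200 1185
1381 200 200 1185
1397 200 200 1185
1397 382 382 1185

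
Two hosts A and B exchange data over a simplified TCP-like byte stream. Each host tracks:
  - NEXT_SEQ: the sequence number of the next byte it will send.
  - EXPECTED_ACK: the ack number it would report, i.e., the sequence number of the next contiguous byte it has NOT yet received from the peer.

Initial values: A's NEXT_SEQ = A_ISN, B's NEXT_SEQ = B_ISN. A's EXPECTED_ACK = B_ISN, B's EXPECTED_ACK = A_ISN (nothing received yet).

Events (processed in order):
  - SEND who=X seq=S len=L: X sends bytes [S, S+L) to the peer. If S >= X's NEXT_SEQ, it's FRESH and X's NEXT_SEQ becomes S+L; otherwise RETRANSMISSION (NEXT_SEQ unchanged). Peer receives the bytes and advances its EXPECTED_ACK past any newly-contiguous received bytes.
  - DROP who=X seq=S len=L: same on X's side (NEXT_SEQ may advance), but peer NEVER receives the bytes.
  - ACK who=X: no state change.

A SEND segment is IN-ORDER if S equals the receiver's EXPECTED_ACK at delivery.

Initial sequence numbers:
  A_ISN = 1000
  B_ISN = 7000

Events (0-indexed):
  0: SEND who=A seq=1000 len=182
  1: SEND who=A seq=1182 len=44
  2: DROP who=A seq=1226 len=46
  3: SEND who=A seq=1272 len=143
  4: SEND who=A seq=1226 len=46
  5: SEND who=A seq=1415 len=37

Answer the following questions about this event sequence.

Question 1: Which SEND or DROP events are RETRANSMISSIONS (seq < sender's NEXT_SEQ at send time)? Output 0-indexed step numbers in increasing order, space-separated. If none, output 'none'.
Answer: 4

Derivation:
Step 0: SEND seq=1000 -> fresh
Step 1: SEND seq=1182 -> fresh
Step 2: DROP seq=1226 -> fresh
Step 3: SEND seq=1272 -> fresh
Step 4: SEND seq=1226 -> retransmit
Step 5: SEND seq=1415 -> fresh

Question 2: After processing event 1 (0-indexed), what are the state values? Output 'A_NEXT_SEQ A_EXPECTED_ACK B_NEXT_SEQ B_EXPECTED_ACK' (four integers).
After event 0: A_seq=1182 A_ack=7000 B_seq=7000 B_ack=1182
After event 1: A_seq=1226 A_ack=7000 B_seq=7000 B_ack=1226

1226 7000 7000 1226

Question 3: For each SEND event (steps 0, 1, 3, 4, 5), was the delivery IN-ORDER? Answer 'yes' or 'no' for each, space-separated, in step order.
Step 0: SEND seq=1000 -> in-order
Step 1: SEND seq=1182 -> in-order
Step 3: SEND seq=1272 -> out-of-order
Step 4: SEND seq=1226 -> in-order
Step 5: SEND seq=1415 -> in-order

Answer: yes yes no yes yes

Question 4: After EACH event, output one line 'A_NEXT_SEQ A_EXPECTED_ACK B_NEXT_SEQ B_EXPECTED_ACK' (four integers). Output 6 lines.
1182 7000 7000 1182
1226 7000 7000 1226
1272 7000 7000 1226
1415 7000 7000 1226
1415 7000 7000 1415
1452 7000 7000 1452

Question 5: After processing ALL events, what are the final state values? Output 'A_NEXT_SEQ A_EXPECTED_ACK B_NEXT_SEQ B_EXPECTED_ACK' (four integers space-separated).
After event 0: A_seq=1182 A_ack=7000 B_seq=7000 B_ack=1182
After event 1: A_seq=1226 A_ack=7000 B_seq=7000 B_ack=1226
After event 2: A_seq=1272 A_ack=7000 B_seq=7000 B_ack=1226
After event 3: A_seq=1415 A_ack=7000 B_seq=7000 B_ack=1226
After event 4: A_seq=1415 A_ack=7000 B_seq=7000 B_ack=1415
After event 5: A_seq=1452 A_ack=7000 B_seq=7000 B_ack=1452

Answer: 1452 7000 7000 1452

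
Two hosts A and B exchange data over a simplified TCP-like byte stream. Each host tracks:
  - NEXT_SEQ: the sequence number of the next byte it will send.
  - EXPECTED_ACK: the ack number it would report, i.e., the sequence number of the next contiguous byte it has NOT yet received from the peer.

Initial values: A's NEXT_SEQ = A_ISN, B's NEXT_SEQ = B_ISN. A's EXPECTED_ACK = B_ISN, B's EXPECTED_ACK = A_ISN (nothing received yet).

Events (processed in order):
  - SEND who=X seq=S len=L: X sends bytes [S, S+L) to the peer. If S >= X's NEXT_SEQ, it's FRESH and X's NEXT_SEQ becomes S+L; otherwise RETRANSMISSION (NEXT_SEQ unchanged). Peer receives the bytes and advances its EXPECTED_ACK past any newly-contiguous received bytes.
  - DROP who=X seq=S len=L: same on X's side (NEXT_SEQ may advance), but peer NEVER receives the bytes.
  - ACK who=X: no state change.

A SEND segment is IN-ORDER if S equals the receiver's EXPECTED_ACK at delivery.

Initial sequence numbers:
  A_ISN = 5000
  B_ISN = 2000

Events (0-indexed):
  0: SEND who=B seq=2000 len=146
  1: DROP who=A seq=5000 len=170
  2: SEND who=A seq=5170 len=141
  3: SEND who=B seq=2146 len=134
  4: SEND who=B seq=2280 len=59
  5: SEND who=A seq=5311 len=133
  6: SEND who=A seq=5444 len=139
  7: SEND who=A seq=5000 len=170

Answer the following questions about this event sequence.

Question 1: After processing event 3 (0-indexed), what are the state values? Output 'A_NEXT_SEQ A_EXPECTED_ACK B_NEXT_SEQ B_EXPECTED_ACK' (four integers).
After event 0: A_seq=5000 A_ack=2146 B_seq=2146 B_ack=5000
After event 1: A_seq=5170 A_ack=2146 B_seq=2146 B_ack=5000
After event 2: A_seq=5311 A_ack=2146 B_seq=2146 B_ack=5000
After event 3: A_seq=5311 A_ack=2280 B_seq=2280 B_ack=5000

5311 2280 2280 5000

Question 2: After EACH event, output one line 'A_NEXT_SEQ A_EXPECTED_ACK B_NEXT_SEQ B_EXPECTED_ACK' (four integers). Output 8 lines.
5000 2146 2146 5000
5170 2146 2146 5000
5311 2146 2146 5000
5311 2280 2280 5000
5311 2339 2339 5000
5444 2339 2339 5000
5583 2339 2339 5000
5583 2339 2339 5583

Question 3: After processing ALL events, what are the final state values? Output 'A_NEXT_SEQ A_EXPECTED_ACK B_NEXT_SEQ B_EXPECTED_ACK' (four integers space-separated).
Answer: 5583 2339 2339 5583

Derivation:
After event 0: A_seq=5000 A_ack=2146 B_seq=2146 B_ack=5000
After event 1: A_seq=5170 A_ack=2146 B_seq=2146 B_ack=5000
After event 2: A_seq=5311 A_ack=2146 B_seq=2146 B_ack=5000
After event 3: A_seq=5311 A_ack=2280 B_seq=2280 B_ack=5000
After event 4: A_seq=5311 A_ack=2339 B_seq=2339 B_ack=5000
After event 5: A_seq=5444 A_ack=2339 B_seq=2339 B_ack=5000
After event 6: A_seq=5583 A_ack=2339 B_seq=2339 B_ack=5000
After event 7: A_seq=5583 A_ack=2339 B_seq=2339 B_ack=5583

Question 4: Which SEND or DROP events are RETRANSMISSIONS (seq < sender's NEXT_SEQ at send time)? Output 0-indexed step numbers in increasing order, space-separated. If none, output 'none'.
Step 0: SEND seq=2000 -> fresh
Step 1: DROP seq=5000 -> fresh
Step 2: SEND seq=5170 -> fresh
Step 3: SEND seq=2146 -> fresh
Step 4: SEND seq=2280 -> fresh
Step 5: SEND seq=5311 -> fresh
Step 6: SEND seq=5444 -> fresh
Step 7: SEND seq=5000 -> retransmit

Answer: 7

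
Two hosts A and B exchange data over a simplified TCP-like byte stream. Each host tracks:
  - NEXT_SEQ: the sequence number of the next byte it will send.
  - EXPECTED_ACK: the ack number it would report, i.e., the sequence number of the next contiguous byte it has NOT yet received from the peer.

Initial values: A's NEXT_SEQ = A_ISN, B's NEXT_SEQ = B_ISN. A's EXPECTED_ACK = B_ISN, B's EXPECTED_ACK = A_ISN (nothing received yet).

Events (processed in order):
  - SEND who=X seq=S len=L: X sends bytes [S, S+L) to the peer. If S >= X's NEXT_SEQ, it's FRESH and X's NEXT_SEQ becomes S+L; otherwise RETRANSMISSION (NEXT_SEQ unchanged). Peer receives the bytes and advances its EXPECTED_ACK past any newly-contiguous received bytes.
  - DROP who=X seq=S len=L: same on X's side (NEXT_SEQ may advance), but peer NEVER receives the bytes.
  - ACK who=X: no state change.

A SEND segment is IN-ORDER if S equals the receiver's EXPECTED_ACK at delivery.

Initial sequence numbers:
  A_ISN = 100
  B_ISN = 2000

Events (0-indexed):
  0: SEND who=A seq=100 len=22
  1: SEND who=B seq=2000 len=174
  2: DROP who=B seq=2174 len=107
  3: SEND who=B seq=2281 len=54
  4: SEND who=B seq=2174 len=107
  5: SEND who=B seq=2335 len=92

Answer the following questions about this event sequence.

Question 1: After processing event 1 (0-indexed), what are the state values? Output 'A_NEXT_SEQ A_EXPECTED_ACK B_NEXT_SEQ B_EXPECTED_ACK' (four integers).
After event 0: A_seq=122 A_ack=2000 B_seq=2000 B_ack=122
After event 1: A_seq=122 A_ack=2174 B_seq=2174 B_ack=122

122 2174 2174 122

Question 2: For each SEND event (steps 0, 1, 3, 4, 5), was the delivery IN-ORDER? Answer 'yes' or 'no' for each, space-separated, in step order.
Step 0: SEND seq=100 -> in-order
Step 1: SEND seq=2000 -> in-order
Step 3: SEND seq=2281 -> out-of-order
Step 4: SEND seq=2174 -> in-order
Step 5: SEND seq=2335 -> in-order

Answer: yes yes no yes yes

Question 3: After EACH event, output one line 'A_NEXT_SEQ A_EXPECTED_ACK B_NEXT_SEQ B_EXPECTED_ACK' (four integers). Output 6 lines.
122 2000 2000 122
122 2174 2174 122
122 2174 2281 122
122 2174 2335 122
122 2335 2335 122
122 2427 2427 122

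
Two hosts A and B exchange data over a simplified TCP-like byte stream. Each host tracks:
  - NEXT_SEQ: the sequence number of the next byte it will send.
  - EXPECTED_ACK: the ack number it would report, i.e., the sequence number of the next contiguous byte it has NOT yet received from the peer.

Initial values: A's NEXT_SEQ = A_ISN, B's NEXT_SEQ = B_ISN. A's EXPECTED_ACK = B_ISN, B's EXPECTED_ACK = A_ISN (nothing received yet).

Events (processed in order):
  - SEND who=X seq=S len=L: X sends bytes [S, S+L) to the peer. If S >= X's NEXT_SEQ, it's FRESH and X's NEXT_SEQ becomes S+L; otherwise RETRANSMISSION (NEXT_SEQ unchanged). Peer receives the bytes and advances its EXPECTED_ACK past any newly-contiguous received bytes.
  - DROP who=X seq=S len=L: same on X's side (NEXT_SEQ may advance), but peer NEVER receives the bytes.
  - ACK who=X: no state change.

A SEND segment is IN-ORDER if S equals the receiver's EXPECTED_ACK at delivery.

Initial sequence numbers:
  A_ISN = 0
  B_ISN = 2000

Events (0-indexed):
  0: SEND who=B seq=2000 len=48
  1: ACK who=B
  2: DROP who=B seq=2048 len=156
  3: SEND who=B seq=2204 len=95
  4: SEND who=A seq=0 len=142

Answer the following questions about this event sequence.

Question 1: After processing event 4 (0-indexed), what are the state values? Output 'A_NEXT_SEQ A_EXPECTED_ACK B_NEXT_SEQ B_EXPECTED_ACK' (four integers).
After event 0: A_seq=0 A_ack=2048 B_seq=2048 B_ack=0
After event 1: A_seq=0 A_ack=2048 B_seq=2048 B_ack=0
After event 2: A_seq=0 A_ack=2048 B_seq=2204 B_ack=0
After event 3: A_seq=0 A_ack=2048 B_seq=2299 B_ack=0
After event 4: A_seq=142 A_ack=2048 B_seq=2299 B_ack=142

142 2048 2299 142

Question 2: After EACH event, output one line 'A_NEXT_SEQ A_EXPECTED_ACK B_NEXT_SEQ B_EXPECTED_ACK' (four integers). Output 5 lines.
0 2048 2048 0
0 2048 2048 0
0 2048 2204 0
0 2048 2299 0
142 2048 2299 142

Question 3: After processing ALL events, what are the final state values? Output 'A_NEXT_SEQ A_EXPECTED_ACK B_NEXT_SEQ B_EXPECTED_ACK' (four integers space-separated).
After event 0: A_seq=0 A_ack=2048 B_seq=2048 B_ack=0
After event 1: A_seq=0 A_ack=2048 B_seq=2048 B_ack=0
After event 2: A_seq=0 A_ack=2048 B_seq=2204 B_ack=0
After event 3: A_seq=0 A_ack=2048 B_seq=2299 B_ack=0
After event 4: A_seq=142 A_ack=2048 B_seq=2299 B_ack=142

Answer: 142 2048 2299 142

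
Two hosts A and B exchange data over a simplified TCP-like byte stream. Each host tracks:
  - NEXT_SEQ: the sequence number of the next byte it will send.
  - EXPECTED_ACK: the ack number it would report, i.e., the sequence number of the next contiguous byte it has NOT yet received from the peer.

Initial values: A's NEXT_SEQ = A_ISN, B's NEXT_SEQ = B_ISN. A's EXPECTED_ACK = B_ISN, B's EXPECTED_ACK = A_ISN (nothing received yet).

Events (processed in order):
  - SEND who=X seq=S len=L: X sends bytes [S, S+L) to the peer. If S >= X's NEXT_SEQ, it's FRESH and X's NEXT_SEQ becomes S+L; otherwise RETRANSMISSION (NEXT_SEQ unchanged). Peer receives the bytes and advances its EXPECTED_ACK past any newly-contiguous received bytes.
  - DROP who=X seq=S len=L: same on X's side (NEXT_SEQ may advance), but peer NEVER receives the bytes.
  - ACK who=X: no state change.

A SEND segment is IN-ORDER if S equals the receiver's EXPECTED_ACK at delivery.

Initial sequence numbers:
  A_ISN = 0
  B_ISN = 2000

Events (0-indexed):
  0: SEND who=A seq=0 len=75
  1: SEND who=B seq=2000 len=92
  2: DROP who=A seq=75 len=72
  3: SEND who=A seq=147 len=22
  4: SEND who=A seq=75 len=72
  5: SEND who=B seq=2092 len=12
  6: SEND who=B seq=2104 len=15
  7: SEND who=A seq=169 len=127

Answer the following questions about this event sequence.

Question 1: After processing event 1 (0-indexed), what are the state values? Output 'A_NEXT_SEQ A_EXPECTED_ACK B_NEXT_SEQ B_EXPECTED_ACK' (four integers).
After event 0: A_seq=75 A_ack=2000 B_seq=2000 B_ack=75
After event 1: A_seq=75 A_ack=2092 B_seq=2092 B_ack=75

75 2092 2092 75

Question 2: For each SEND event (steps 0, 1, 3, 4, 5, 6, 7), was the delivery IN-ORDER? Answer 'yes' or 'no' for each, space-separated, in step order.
Step 0: SEND seq=0 -> in-order
Step 1: SEND seq=2000 -> in-order
Step 3: SEND seq=147 -> out-of-order
Step 4: SEND seq=75 -> in-order
Step 5: SEND seq=2092 -> in-order
Step 6: SEND seq=2104 -> in-order
Step 7: SEND seq=169 -> in-order

Answer: yes yes no yes yes yes yes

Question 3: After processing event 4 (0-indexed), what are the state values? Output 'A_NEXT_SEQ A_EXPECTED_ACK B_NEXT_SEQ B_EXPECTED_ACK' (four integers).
After event 0: A_seq=75 A_ack=2000 B_seq=2000 B_ack=75
After event 1: A_seq=75 A_ack=2092 B_seq=2092 B_ack=75
After event 2: A_seq=147 A_ack=2092 B_seq=2092 B_ack=75
After event 3: A_seq=169 A_ack=2092 B_seq=2092 B_ack=75
After event 4: A_seq=169 A_ack=2092 B_seq=2092 B_ack=169

169 2092 2092 169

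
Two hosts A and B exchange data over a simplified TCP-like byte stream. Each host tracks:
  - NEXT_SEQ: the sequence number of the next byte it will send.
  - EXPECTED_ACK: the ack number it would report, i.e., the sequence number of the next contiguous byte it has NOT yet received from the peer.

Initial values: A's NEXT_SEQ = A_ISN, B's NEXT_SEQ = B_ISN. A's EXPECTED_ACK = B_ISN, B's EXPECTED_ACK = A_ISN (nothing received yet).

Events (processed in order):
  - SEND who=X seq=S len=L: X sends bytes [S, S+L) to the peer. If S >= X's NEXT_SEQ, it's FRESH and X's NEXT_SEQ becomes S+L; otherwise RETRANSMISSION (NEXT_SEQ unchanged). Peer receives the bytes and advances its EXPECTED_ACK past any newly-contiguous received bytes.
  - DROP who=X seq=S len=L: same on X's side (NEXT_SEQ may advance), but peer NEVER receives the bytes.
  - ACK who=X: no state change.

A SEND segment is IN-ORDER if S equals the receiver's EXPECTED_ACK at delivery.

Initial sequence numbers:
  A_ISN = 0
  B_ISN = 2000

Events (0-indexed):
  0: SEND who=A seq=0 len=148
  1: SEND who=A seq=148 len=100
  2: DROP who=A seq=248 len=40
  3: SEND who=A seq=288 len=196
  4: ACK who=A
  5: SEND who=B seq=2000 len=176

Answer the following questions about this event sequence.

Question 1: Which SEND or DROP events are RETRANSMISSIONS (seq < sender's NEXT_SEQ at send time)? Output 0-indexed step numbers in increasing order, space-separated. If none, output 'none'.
Answer: none

Derivation:
Step 0: SEND seq=0 -> fresh
Step 1: SEND seq=148 -> fresh
Step 2: DROP seq=248 -> fresh
Step 3: SEND seq=288 -> fresh
Step 5: SEND seq=2000 -> fresh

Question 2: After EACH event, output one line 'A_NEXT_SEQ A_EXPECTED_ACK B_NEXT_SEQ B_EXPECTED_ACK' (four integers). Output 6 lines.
148 2000 2000 148
248 2000 2000 248
288 2000 2000 248
484 2000 2000 248
484 2000 2000 248
484 2176 2176 248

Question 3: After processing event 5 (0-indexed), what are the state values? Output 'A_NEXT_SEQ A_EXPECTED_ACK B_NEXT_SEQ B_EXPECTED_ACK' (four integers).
After event 0: A_seq=148 A_ack=2000 B_seq=2000 B_ack=148
After event 1: A_seq=248 A_ack=2000 B_seq=2000 B_ack=248
After event 2: A_seq=288 A_ack=2000 B_seq=2000 B_ack=248
After event 3: A_seq=484 A_ack=2000 B_seq=2000 B_ack=248
After event 4: A_seq=484 A_ack=2000 B_seq=2000 B_ack=248
After event 5: A_seq=484 A_ack=2176 B_seq=2176 B_ack=248

484 2176 2176 248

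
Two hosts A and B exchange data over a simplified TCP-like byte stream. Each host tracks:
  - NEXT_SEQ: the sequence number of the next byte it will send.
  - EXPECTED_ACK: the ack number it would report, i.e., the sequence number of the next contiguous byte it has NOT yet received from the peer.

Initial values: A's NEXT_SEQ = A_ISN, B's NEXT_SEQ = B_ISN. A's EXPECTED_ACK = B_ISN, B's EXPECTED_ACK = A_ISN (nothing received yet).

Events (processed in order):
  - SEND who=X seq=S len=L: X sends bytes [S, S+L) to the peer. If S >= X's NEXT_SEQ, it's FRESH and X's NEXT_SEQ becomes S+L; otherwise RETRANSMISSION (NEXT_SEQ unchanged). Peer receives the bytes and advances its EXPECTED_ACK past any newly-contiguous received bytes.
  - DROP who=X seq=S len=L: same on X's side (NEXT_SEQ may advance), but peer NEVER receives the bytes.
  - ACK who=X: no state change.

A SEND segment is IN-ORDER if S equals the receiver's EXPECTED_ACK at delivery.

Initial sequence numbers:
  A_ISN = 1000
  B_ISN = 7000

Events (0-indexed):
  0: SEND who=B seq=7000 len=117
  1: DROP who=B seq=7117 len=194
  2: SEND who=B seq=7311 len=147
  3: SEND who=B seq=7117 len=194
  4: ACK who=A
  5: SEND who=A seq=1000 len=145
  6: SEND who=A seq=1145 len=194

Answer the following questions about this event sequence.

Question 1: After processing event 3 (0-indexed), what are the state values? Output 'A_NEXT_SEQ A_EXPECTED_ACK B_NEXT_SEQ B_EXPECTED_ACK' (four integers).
After event 0: A_seq=1000 A_ack=7117 B_seq=7117 B_ack=1000
After event 1: A_seq=1000 A_ack=7117 B_seq=7311 B_ack=1000
After event 2: A_seq=1000 A_ack=7117 B_seq=7458 B_ack=1000
After event 3: A_seq=1000 A_ack=7458 B_seq=7458 B_ack=1000

1000 7458 7458 1000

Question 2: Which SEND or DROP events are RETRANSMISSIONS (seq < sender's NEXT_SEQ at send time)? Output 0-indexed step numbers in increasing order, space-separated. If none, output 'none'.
Step 0: SEND seq=7000 -> fresh
Step 1: DROP seq=7117 -> fresh
Step 2: SEND seq=7311 -> fresh
Step 3: SEND seq=7117 -> retransmit
Step 5: SEND seq=1000 -> fresh
Step 6: SEND seq=1145 -> fresh

Answer: 3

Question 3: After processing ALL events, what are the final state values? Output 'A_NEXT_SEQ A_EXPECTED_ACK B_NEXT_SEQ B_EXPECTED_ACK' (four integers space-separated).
Answer: 1339 7458 7458 1339

Derivation:
After event 0: A_seq=1000 A_ack=7117 B_seq=7117 B_ack=1000
After event 1: A_seq=1000 A_ack=7117 B_seq=7311 B_ack=1000
After event 2: A_seq=1000 A_ack=7117 B_seq=7458 B_ack=1000
After event 3: A_seq=1000 A_ack=7458 B_seq=7458 B_ack=1000
After event 4: A_seq=1000 A_ack=7458 B_seq=7458 B_ack=1000
After event 5: A_seq=1145 A_ack=7458 B_seq=7458 B_ack=1145
After event 6: A_seq=1339 A_ack=7458 B_seq=7458 B_ack=1339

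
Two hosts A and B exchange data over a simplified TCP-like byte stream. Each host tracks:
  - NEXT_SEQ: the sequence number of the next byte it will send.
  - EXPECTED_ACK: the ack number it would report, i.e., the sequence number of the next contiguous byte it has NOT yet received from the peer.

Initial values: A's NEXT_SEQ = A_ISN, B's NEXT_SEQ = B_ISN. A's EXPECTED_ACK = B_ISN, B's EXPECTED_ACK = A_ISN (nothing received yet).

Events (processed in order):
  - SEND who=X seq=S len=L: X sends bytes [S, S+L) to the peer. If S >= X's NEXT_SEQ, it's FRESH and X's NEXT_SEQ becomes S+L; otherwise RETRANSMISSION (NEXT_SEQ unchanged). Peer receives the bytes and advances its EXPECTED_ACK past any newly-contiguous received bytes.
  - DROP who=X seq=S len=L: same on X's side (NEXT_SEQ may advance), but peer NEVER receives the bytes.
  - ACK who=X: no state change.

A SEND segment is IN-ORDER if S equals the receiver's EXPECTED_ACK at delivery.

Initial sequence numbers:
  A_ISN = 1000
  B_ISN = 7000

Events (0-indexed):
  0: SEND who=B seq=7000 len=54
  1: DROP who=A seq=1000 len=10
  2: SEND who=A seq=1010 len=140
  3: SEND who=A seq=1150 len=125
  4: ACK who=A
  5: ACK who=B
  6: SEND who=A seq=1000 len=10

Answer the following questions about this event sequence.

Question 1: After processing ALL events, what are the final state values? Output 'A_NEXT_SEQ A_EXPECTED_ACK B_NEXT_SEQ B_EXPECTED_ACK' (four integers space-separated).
After event 0: A_seq=1000 A_ack=7054 B_seq=7054 B_ack=1000
After event 1: A_seq=1010 A_ack=7054 B_seq=7054 B_ack=1000
After event 2: A_seq=1150 A_ack=7054 B_seq=7054 B_ack=1000
After event 3: A_seq=1275 A_ack=7054 B_seq=7054 B_ack=1000
After event 4: A_seq=1275 A_ack=7054 B_seq=7054 B_ack=1000
After event 5: A_seq=1275 A_ack=7054 B_seq=7054 B_ack=1000
After event 6: A_seq=1275 A_ack=7054 B_seq=7054 B_ack=1275

Answer: 1275 7054 7054 1275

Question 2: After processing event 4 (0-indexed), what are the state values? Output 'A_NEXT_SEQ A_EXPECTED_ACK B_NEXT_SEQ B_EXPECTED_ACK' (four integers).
After event 0: A_seq=1000 A_ack=7054 B_seq=7054 B_ack=1000
After event 1: A_seq=1010 A_ack=7054 B_seq=7054 B_ack=1000
After event 2: A_seq=1150 A_ack=7054 B_seq=7054 B_ack=1000
After event 3: A_seq=1275 A_ack=7054 B_seq=7054 B_ack=1000
After event 4: A_seq=1275 A_ack=7054 B_seq=7054 B_ack=1000

1275 7054 7054 1000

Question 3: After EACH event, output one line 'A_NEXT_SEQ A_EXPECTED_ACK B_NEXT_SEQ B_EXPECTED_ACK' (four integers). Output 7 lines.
1000 7054 7054 1000
1010 7054 7054 1000
1150 7054 7054 1000
1275 7054 7054 1000
1275 7054 7054 1000
1275 7054 7054 1000
1275 7054 7054 1275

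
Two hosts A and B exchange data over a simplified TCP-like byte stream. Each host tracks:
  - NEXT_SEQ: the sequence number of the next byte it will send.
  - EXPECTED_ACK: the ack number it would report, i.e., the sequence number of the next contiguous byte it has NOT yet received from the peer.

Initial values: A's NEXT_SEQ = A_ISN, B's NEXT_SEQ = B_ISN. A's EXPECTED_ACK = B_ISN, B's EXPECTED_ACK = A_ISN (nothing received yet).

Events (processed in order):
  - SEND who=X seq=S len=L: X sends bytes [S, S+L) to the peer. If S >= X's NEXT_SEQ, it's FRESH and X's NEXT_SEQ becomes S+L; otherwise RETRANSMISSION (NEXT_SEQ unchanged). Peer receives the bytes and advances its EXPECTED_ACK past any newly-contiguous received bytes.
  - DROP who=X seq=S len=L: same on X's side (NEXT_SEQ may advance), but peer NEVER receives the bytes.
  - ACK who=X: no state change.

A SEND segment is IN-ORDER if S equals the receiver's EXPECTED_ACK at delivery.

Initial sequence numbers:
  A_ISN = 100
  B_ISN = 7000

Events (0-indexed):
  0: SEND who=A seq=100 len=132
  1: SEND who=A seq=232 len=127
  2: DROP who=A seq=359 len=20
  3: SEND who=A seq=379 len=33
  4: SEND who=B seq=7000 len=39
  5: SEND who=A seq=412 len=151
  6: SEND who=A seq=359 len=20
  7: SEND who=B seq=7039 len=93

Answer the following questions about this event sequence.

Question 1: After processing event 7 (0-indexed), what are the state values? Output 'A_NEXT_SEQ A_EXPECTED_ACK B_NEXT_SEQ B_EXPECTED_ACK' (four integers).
After event 0: A_seq=232 A_ack=7000 B_seq=7000 B_ack=232
After event 1: A_seq=359 A_ack=7000 B_seq=7000 B_ack=359
After event 2: A_seq=379 A_ack=7000 B_seq=7000 B_ack=359
After event 3: A_seq=412 A_ack=7000 B_seq=7000 B_ack=359
After event 4: A_seq=412 A_ack=7039 B_seq=7039 B_ack=359
After event 5: A_seq=563 A_ack=7039 B_seq=7039 B_ack=359
After event 6: A_seq=563 A_ack=7039 B_seq=7039 B_ack=563
After event 7: A_seq=563 A_ack=7132 B_seq=7132 B_ack=563

563 7132 7132 563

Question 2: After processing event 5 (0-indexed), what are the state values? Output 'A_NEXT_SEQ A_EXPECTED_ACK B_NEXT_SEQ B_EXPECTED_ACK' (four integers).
After event 0: A_seq=232 A_ack=7000 B_seq=7000 B_ack=232
After event 1: A_seq=359 A_ack=7000 B_seq=7000 B_ack=359
After event 2: A_seq=379 A_ack=7000 B_seq=7000 B_ack=359
After event 3: A_seq=412 A_ack=7000 B_seq=7000 B_ack=359
After event 4: A_seq=412 A_ack=7039 B_seq=7039 B_ack=359
After event 5: A_seq=563 A_ack=7039 B_seq=7039 B_ack=359

563 7039 7039 359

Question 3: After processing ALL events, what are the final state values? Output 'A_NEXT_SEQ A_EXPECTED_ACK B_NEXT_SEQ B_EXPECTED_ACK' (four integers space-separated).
Answer: 563 7132 7132 563

Derivation:
After event 0: A_seq=232 A_ack=7000 B_seq=7000 B_ack=232
After event 1: A_seq=359 A_ack=7000 B_seq=7000 B_ack=359
After event 2: A_seq=379 A_ack=7000 B_seq=7000 B_ack=359
After event 3: A_seq=412 A_ack=7000 B_seq=7000 B_ack=359
After event 4: A_seq=412 A_ack=7039 B_seq=7039 B_ack=359
After event 5: A_seq=563 A_ack=7039 B_seq=7039 B_ack=359
After event 6: A_seq=563 A_ack=7039 B_seq=7039 B_ack=563
After event 7: A_seq=563 A_ack=7132 B_seq=7132 B_ack=563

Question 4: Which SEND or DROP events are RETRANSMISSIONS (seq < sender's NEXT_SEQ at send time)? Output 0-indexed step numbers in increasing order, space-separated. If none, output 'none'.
Answer: 6

Derivation:
Step 0: SEND seq=100 -> fresh
Step 1: SEND seq=232 -> fresh
Step 2: DROP seq=359 -> fresh
Step 3: SEND seq=379 -> fresh
Step 4: SEND seq=7000 -> fresh
Step 5: SEND seq=412 -> fresh
Step 6: SEND seq=359 -> retransmit
Step 7: SEND seq=7039 -> fresh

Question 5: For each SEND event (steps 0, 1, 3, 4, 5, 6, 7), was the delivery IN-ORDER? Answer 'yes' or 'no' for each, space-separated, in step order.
Step 0: SEND seq=100 -> in-order
Step 1: SEND seq=232 -> in-order
Step 3: SEND seq=379 -> out-of-order
Step 4: SEND seq=7000 -> in-order
Step 5: SEND seq=412 -> out-of-order
Step 6: SEND seq=359 -> in-order
Step 7: SEND seq=7039 -> in-order

Answer: yes yes no yes no yes yes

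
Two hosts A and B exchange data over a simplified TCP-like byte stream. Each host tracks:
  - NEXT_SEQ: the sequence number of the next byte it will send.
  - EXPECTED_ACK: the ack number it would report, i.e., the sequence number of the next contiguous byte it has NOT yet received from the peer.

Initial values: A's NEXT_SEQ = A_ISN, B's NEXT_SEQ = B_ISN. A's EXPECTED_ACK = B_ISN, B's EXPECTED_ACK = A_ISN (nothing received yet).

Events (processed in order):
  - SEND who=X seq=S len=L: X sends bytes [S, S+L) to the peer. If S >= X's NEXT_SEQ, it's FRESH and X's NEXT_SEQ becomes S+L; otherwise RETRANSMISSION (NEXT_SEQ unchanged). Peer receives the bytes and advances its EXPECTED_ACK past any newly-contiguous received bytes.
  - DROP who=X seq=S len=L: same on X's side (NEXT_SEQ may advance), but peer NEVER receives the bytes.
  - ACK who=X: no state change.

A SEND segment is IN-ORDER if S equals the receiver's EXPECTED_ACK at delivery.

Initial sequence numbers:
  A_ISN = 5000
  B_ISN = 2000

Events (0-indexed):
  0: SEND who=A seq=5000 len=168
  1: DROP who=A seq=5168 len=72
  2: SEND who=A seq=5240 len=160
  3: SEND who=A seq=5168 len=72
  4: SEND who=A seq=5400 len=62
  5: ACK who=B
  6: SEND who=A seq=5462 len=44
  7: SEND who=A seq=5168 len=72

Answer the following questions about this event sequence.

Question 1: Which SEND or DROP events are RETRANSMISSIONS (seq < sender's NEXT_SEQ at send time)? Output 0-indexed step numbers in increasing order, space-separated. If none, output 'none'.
Answer: 3 7

Derivation:
Step 0: SEND seq=5000 -> fresh
Step 1: DROP seq=5168 -> fresh
Step 2: SEND seq=5240 -> fresh
Step 3: SEND seq=5168 -> retransmit
Step 4: SEND seq=5400 -> fresh
Step 6: SEND seq=5462 -> fresh
Step 7: SEND seq=5168 -> retransmit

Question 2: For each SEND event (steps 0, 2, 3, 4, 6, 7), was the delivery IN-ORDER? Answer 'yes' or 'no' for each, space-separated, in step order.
Step 0: SEND seq=5000 -> in-order
Step 2: SEND seq=5240 -> out-of-order
Step 3: SEND seq=5168 -> in-order
Step 4: SEND seq=5400 -> in-order
Step 6: SEND seq=5462 -> in-order
Step 7: SEND seq=5168 -> out-of-order

Answer: yes no yes yes yes no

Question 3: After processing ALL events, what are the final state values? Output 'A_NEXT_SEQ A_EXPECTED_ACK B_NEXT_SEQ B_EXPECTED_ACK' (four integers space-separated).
After event 0: A_seq=5168 A_ack=2000 B_seq=2000 B_ack=5168
After event 1: A_seq=5240 A_ack=2000 B_seq=2000 B_ack=5168
After event 2: A_seq=5400 A_ack=2000 B_seq=2000 B_ack=5168
After event 3: A_seq=5400 A_ack=2000 B_seq=2000 B_ack=5400
After event 4: A_seq=5462 A_ack=2000 B_seq=2000 B_ack=5462
After event 5: A_seq=5462 A_ack=2000 B_seq=2000 B_ack=5462
After event 6: A_seq=5506 A_ack=2000 B_seq=2000 B_ack=5506
After event 7: A_seq=5506 A_ack=2000 B_seq=2000 B_ack=5506

Answer: 5506 2000 2000 5506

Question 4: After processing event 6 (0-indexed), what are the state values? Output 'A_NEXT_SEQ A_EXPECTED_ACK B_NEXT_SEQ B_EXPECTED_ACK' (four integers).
After event 0: A_seq=5168 A_ack=2000 B_seq=2000 B_ack=5168
After event 1: A_seq=5240 A_ack=2000 B_seq=2000 B_ack=5168
After event 2: A_seq=5400 A_ack=2000 B_seq=2000 B_ack=5168
After event 3: A_seq=5400 A_ack=2000 B_seq=2000 B_ack=5400
After event 4: A_seq=5462 A_ack=2000 B_seq=2000 B_ack=5462
After event 5: A_seq=5462 A_ack=2000 B_seq=2000 B_ack=5462
After event 6: A_seq=5506 A_ack=2000 B_seq=2000 B_ack=5506

5506 2000 2000 5506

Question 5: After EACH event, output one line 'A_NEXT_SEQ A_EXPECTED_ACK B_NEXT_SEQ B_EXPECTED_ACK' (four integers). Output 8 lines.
5168 2000 2000 5168
5240 2000 2000 5168
5400 2000 2000 5168
5400 2000 2000 5400
5462 2000 2000 5462
5462 2000 2000 5462
5506 2000 2000 5506
5506 2000 2000 5506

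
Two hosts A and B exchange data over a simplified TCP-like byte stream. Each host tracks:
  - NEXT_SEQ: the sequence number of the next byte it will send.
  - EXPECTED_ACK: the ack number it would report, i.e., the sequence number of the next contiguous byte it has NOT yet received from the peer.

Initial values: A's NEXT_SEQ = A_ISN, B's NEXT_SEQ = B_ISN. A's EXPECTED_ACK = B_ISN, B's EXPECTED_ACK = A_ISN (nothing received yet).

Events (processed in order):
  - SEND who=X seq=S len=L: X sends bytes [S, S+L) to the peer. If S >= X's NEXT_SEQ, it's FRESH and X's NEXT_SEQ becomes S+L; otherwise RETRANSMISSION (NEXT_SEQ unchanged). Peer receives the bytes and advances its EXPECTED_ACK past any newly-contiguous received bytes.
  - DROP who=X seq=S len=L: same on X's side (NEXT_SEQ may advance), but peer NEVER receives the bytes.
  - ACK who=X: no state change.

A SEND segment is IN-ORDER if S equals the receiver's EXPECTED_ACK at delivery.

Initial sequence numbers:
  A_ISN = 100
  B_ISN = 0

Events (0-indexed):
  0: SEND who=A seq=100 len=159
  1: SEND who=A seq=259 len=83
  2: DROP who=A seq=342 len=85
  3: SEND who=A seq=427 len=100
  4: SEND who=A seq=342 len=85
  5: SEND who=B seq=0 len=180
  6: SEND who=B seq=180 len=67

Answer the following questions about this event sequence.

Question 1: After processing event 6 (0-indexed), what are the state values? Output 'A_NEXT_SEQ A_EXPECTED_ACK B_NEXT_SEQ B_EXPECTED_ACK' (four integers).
After event 0: A_seq=259 A_ack=0 B_seq=0 B_ack=259
After event 1: A_seq=342 A_ack=0 B_seq=0 B_ack=342
After event 2: A_seq=427 A_ack=0 B_seq=0 B_ack=342
After event 3: A_seq=527 A_ack=0 B_seq=0 B_ack=342
After event 4: A_seq=527 A_ack=0 B_seq=0 B_ack=527
After event 5: A_seq=527 A_ack=180 B_seq=180 B_ack=527
After event 6: A_seq=527 A_ack=247 B_seq=247 B_ack=527

527 247 247 527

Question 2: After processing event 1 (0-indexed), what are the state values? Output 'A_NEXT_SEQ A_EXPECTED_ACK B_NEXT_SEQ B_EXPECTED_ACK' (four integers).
After event 0: A_seq=259 A_ack=0 B_seq=0 B_ack=259
After event 1: A_seq=342 A_ack=0 B_seq=0 B_ack=342

342 0 0 342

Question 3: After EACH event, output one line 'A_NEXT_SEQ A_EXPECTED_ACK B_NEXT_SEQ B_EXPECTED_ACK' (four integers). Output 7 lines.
259 0 0 259
342 0 0 342
427 0 0 342
527 0 0 342
527 0 0 527
527 180 180 527
527 247 247 527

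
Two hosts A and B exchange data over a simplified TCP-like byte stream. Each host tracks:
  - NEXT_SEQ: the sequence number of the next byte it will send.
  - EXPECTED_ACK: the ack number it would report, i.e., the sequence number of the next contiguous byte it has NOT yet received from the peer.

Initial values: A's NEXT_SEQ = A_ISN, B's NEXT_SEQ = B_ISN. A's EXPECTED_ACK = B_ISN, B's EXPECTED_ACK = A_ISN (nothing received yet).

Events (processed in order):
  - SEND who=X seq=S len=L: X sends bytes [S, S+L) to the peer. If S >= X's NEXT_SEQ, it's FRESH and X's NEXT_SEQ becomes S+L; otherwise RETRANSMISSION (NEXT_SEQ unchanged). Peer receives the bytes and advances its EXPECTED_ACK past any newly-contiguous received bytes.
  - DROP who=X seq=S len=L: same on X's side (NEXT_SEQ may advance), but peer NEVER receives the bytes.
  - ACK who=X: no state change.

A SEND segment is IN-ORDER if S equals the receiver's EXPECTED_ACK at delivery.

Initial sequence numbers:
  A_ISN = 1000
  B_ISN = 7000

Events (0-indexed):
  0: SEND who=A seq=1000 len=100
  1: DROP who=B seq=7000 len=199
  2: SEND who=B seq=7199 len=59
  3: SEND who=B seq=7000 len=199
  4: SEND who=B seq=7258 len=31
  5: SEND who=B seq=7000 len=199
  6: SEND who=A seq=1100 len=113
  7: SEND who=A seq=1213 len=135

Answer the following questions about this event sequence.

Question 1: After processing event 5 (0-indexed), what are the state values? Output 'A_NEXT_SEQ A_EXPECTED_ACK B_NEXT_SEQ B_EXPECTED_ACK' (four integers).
After event 0: A_seq=1100 A_ack=7000 B_seq=7000 B_ack=1100
After event 1: A_seq=1100 A_ack=7000 B_seq=7199 B_ack=1100
After event 2: A_seq=1100 A_ack=7000 B_seq=7258 B_ack=1100
After event 3: A_seq=1100 A_ack=7258 B_seq=7258 B_ack=1100
After event 4: A_seq=1100 A_ack=7289 B_seq=7289 B_ack=1100
After event 5: A_seq=1100 A_ack=7289 B_seq=7289 B_ack=1100

1100 7289 7289 1100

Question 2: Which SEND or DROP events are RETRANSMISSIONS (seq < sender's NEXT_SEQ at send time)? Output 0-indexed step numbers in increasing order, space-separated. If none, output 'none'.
Step 0: SEND seq=1000 -> fresh
Step 1: DROP seq=7000 -> fresh
Step 2: SEND seq=7199 -> fresh
Step 3: SEND seq=7000 -> retransmit
Step 4: SEND seq=7258 -> fresh
Step 5: SEND seq=7000 -> retransmit
Step 6: SEND seq=1100 -> fresh
Step 7: SEND seq=1213 -> fresh

Answer: 3 5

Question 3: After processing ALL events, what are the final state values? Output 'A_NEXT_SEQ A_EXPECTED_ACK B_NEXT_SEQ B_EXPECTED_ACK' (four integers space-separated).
After event 0: A_seq=1100 A_ack=7000 B_seq=7000 B_ack=1100
After event 1: A_seq=1100 A_ack=7000 B_seq=7199 B_ack=1100
After event 2: A_seq=1100 A_ack=7000 B_seq=7258 B_ack=1100
After event 3: A_seq=1100 A_ack=7258 B_seq=7258 B_ack=1100
After event 4: A_seq=1100 A_ack=7289 B_seq=7289 B_ack=1100
After event 5: A_seq=1100 A_ack=7289 B_seq=7289 B_ack=1100
After event 6: A_seq=1213 A_ack=7289 B_seq=7289 B_ack=1213
After event 7: A_seq=1348 A_ack=7289 B_seq=7289 B_ack=1348

Answer: 1348 7289 7289 1348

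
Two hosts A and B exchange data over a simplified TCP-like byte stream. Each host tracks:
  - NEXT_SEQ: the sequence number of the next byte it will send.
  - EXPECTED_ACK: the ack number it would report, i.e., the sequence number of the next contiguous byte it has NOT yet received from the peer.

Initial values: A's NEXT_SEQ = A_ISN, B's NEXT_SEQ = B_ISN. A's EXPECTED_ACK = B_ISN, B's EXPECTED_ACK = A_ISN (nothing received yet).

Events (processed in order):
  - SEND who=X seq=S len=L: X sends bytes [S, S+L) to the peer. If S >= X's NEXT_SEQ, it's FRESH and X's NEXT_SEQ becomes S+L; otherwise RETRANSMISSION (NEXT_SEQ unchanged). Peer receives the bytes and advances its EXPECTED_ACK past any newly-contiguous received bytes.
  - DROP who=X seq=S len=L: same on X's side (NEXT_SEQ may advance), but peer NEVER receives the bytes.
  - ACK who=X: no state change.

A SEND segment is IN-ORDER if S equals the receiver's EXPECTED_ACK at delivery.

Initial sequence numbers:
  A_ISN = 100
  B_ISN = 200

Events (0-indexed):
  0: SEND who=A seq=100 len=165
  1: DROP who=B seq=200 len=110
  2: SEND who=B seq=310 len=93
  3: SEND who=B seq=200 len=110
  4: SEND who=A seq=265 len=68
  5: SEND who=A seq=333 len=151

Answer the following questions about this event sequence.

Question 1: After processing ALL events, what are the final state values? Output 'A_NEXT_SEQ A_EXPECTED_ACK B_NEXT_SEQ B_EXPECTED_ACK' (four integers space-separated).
Answer: 484 403 403 484

Derivation:
After event 0: A_seq=265 A_ack=200 B_seq=200 B_ack=265
After event 1: A_seq=265 A_ack=200 B_seq=310 B_ack=265
After event 2: A_seq=265 A_ack=200 B_seq=403 B_ack=265
After event 3: A_seq=265 A_ack=403 B_seq=403 B_ack=265
After event 4: A_seq=333 A_ack=403 B_seq=403 B_ack=333
After event 5: A_seq=484 A_ack=403 B_seq=403 B_ack=484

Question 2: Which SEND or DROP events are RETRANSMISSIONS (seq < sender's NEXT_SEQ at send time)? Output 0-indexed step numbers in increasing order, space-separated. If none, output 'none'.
Answer: 3

Derivation:
Step 0: SEND seq=100 -> fresh
Step 1: DROP seq=200 -> fresh
Step 2: SEND seq=310 -> fresh
Step 3: SEND seq=200 -> retransmit
Step 4: SEND seq=265 -> fresh
Step 5: SEND seq=333 -> fresh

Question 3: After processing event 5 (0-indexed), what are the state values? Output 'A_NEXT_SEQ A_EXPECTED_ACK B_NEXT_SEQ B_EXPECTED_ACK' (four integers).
After event 0: A_seq=265 A_ack=200 B_seq=200 B_ack=265
After event 1: A_seq=265 A_ack=200 B_seq=310 B_ack=265
After event 2: A_seq=265 A_ack=200 B_seq=403 B_ack=265
After event 3: A_seq=265 A_ack=403 B_seq=403 B_ack=265
After event 4: A_seq=333 A_ack=403 B_seq=403 B_ack=333
After event 5: A_seq=484 A_ack=403 B_seq=403 B_ack=484

484 403 403 484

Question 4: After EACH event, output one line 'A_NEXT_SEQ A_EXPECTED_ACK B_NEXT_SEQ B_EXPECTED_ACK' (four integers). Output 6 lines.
265 200 200 265
265 200 310 265
265 200 403 265
265 403 403 265
333 403 403 333
484 403 403 484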